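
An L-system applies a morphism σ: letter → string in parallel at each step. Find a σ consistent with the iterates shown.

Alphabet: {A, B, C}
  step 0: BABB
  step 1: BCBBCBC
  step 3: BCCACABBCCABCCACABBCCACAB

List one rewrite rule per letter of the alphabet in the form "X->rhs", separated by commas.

  step 0 ⇒ step 1: BABB ⇒ BC·B·BC·BC
    A ↦ B
    B ↦ BC
    C ↦ CA  (constrained at step 1)

A->B, B->BC, C->CA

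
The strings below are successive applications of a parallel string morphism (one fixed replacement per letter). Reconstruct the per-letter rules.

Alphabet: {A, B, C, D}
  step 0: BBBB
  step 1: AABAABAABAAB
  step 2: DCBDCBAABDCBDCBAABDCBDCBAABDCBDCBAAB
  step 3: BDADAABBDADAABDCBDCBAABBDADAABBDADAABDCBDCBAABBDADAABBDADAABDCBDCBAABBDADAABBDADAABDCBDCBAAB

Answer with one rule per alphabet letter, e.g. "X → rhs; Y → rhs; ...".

A->DCB, B->AAB, C->D, D->BDA

  step 2 ⇒ step 3: DCBDCBAABDCBDCBAABDCBDCBAABDCBDCBAAB ⇒ BDA·D·AAB·BDA·D·AAB·DCB·DCB·AAB·BDA·D·AAB·BDA·D·AAB·DCB·DCB·AAB·BDA·D·AAB·BDA·D·AAB·DCB·DCB·AAB·BDA·D·AAB·BDA·D·AAB·DCB·DCB·AAB
    A ↦ DCB
    B ↦ AAB
    C ↦ D
    D ↦ BDA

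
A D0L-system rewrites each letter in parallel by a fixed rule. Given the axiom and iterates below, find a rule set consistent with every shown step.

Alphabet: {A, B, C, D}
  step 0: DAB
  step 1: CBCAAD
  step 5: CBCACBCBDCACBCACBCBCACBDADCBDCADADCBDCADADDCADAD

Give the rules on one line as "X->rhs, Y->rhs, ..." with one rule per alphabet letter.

A->CA, B->AD, C->D, D->CB

  step 0 ⇒ step 1: DAB ⇒ CB·CA·AD
    A ↦ CA
    B ↦ AD
    D ↦ CB
    C ↦ D  (constrained at step 1)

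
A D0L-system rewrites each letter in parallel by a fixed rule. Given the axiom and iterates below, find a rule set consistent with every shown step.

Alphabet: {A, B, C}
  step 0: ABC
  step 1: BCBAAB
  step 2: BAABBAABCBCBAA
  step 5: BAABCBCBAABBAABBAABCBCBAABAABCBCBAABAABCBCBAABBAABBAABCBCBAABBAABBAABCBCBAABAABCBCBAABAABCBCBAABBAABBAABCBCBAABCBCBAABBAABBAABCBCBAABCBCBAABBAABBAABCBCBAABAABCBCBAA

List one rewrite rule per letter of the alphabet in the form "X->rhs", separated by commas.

  step 1 ⇒ step 2: BCBAAB ⇒ BAA·B·BAA·BC·BC·BAA
    A ↦ BC
    B ↦ BAA
    C ↦ B

A->BC, B->BAA, C->B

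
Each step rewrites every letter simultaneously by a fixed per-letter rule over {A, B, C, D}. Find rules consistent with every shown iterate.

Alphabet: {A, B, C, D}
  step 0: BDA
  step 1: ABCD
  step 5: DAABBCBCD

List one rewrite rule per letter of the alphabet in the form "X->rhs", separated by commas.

A->D, B->A, C->B, D->BC

  step 0 ⇒ step 1: BDA ⇒ A·BC·D
    A ↦ D
    B ↦ A
    D ↦ BC
    C ↦ B  (constrained at step 1)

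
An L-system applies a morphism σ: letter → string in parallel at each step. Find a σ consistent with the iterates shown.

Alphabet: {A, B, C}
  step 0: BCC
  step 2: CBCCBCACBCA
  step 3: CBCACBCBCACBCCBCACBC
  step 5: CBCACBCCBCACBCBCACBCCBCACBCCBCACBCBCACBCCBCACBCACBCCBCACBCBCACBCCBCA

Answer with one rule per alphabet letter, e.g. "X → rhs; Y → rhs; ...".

  step 2 ⇒ step 3: CBCCBCACBCA ⇒ CB·CA·CB·CB·CA·CB·C·CB·CA·CB·C
    A ↦ C
    B ↦ CA
    C ↦ CB

A->C, B->CA, C->CB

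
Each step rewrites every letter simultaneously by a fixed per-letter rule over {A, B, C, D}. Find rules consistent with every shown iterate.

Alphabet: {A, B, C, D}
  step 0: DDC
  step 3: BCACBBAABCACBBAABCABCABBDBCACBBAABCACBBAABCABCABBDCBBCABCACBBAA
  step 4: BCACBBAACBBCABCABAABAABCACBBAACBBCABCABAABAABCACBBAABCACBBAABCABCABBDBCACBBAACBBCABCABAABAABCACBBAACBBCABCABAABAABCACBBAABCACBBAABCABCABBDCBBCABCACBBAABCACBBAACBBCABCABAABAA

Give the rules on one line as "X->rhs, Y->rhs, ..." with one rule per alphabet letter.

  step 3 ⇒ step 4: BCACBBAABCACBBAABCABCABBDBCACBBAABCACBBAABCABCABBDCBBCABCACBBAA ⇒ BCA·CB·BAA·CB·BCA·BCA·BAA·BAA·BCA·CB·BAA·CB·BCA·BCA·BAA·BAA·BCA·CB·BAA·BCA·CB·BAA·BCA·BCA·BBD·BCA·CB·BAA·CB·BCA·BCA·BAA·BAA·BCA·CB·BAA·CB·BCA·BCA·BAA·BAA·BCA·CB·BAA·BCA·CB·BAA·BCA·BCA·BBD·CB·BCA·BCA·CB·BAA·BCA·CB·BAA·CB·BCA·BCA·BAA·BAA
    A ↦ BAA
    B ↦ BCA
    C ↦ CB
    D ↦ BBD

A->BAA, B->BCA, C->CB, D->BBD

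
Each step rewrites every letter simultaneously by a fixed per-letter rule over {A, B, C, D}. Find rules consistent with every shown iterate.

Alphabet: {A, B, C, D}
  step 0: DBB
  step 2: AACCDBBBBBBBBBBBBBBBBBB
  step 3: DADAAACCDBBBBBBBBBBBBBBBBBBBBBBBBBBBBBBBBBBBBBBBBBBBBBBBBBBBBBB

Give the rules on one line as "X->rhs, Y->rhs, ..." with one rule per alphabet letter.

  step 2 ⇒ step 3: AACCDBBBBBBBBBBBBBBBBBB ⇒ DA·DA·A·A·CCD·BBB·BBB·BBB·BBB·BBB·BBB·BBB·BBB·BBB·BBB·BBB·BBB·BBB·BBB·BBB·BBB·BBB·BBB
    A ↦ DA
    B ↦ BBB
    C ↦ A
    D ↦ CCD

A->DA, B->BBB, C->A, D->CCD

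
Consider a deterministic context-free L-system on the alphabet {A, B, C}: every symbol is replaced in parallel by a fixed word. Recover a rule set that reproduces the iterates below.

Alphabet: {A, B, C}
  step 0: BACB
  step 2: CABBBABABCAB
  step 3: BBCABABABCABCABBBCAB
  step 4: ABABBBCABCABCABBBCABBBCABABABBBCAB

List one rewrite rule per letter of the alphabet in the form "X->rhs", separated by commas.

A->C, B->AB, C->BB

  step 3 ⇒ step 4: BBCABABABCABCABBBCAB ⇒ AB·AB·BB·C·AB·C·AB·C·AB·BB·C·AB·BB·C·AB·AB·AB·BB·C·AB
    A ↦ C
    B ↦ AB
    C ↦ BB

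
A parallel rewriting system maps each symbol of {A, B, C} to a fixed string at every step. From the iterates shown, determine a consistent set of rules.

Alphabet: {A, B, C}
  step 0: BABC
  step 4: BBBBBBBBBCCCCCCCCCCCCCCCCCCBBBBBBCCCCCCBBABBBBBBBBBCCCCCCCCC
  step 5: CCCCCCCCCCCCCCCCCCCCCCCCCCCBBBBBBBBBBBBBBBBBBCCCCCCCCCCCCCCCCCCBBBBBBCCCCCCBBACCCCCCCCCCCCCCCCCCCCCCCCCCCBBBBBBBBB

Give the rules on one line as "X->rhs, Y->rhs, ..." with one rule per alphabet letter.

A->BBA, B->CCC, C->B

  step 4 ⇒ step 5: BBBBBBBBBCCCCCCCCCCCCCCCCCCBBBBBBCCCCCCBBABBBBBBBBBCCCCCCCCC ⇒ CCC·CCC·CCC·CCC·CCC·CCC·CCC·CCC·CCC·B·B·B·B·B·B·B·B·B·B·B·B·B·B·B·B·B·B·CCC·CCC·CCC·CCC·CCC·CCC·B·B·B·B·B·B·CCC·CCC·BBA·CCC·CCC·CCC·CCC·CCC·CCC·CCC·CCC·CCC·B·B·B·B·B·B·B·B·B
    A ↦ BBA
    B ↦ CCC
    C ↦ B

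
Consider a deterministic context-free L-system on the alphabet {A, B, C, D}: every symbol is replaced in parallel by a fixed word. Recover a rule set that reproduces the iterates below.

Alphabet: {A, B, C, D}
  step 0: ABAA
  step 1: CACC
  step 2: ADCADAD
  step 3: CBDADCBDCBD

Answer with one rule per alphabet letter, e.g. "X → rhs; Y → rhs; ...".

A->C, B->A, C->AD, D->BD

  step 2 ⇒ step 3: ADCADAD ⇒ C·BD·AD·C·BD·C·BD
    A ↦ C
    C ↦ AD
    D ↦ BD
  step 0 ⇒ step 1: ABAA ⇒ C·A·C·C
    B ↦ A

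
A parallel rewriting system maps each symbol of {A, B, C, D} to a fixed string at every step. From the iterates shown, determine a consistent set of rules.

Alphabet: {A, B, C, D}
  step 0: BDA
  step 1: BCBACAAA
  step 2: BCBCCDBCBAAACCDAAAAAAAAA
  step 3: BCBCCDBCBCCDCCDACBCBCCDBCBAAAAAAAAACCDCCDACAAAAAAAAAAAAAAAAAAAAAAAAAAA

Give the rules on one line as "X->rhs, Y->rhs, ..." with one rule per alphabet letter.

A->AAA, B->BCB, C->CCD, D->AC

  step 2 ⇒ step 3: BCBCCDBCBAAACCDAAAAAAAAA ⇒ BCB·CCD·BCB·CCD·CCD·AC·BCB·CCD·BCB·AAA·AAA·AAA·CCD·CCD·AC·AAA·AAA·AAA·AAA·AAA·AAA·AAA·AAA·AAA
    A ↦ AAA
    B ↦ BCB
    C ↦ CCD
    D ↦ AC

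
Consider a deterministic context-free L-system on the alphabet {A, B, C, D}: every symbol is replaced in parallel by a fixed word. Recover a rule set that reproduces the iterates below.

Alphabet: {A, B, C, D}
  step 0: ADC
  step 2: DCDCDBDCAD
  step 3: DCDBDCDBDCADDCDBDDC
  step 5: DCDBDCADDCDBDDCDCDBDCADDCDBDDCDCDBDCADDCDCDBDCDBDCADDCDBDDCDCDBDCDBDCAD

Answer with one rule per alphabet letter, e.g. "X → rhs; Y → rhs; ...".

A->D, B->AD, C->DB, D->DC

  step 2 ⇒ step 3: DCDCDBDCAD ⇒ DC·DB·DC·DB·DC·AD·DC·DB·D·DC
    A ↦ D
    B ↦ AD
    C ↦ DB
    D ↦ DC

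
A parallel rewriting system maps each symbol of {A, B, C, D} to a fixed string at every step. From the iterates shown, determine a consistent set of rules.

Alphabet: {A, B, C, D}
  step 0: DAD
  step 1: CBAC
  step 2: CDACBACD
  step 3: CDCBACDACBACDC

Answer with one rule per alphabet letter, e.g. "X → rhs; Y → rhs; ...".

A->BA, B->AC, C->CD, D->C

  step 2 ⇒ step 3: CDACBACD ⇒ CD·C·BA·CD·AC·BA·CD·C
    A ↦ BA
    B ↦ AC
    C ↦ CD
    D ↦ C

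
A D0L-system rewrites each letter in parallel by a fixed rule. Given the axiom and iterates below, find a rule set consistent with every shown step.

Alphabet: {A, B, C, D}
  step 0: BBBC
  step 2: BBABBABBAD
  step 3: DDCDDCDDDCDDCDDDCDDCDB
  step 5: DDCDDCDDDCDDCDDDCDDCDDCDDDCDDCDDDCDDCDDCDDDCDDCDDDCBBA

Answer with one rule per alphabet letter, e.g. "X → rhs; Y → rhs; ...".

A->D, B->DDC, C->A, D->B

  step 2 ⇒ step 3: BBABBABBAD ⇒ DDC·DDC·D·DDC·DDC·D·DDC·DDC·D·B
    A ↦ D
    B ↦ DDC
    D ↦ B
    C ↦ A  (constrained at step 0)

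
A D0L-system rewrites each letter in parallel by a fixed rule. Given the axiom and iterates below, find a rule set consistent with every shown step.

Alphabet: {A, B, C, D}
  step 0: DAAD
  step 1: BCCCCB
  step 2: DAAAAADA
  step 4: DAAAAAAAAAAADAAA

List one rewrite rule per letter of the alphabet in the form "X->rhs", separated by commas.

  step 1 ⇒ step 2: BCCCCB ⇒ DA·A·A·A·A·DA
    B ↦ DA
    C ↦ A
  step 0 ⇒ step 1: DAAD ⇒ B·CC·CC·B
    A ↦ CC
  step 0 ⇒ step 1: DAAD ⇒ B·CC·CC·B
    D ↦ B

A->CC, B->DA, C->A, D->B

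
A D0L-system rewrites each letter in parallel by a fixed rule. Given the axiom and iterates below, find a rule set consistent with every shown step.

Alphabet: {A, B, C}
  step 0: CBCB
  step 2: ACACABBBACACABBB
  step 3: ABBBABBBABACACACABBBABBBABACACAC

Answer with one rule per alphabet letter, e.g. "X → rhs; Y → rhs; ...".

  step 2 ⇒ step 3: ACACABBBACACABBB ⇒ AB·BB·AB·BB·AB·AC·AC·AC·AB·BB·AB·BB·AB·AC·AC·AC
    A ↦ AB
    B ↦ AC
    C ↦ BB

A->AB, B->AC, C->BB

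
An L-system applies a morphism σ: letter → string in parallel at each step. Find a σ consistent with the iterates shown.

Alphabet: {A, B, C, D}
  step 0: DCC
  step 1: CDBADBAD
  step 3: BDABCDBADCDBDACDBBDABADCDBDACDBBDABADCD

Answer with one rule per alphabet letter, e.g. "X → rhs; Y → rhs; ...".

A->B, B->BDA, C->BAD, D->CD

  step 0 ⇒ step 1: DCC ⇒ CD·BAD·BAD
    C ↦ BAD
    D ↦ CD
    A ↦ B  (constrained at step 1)
    B ↦ BDA  (constrained at step 1)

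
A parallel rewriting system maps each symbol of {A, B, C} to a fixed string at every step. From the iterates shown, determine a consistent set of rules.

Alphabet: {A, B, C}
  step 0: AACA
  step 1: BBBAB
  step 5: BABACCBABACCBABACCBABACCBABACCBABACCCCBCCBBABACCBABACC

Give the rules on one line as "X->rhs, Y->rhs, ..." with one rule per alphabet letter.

  step 0 ⇒ step 1: AACA ⇒ B·B·BA·B
    A ↦ B
    C ↦ BA
    B ↦ CC  (constrained at step 1)

A->B, B->CC, C->BA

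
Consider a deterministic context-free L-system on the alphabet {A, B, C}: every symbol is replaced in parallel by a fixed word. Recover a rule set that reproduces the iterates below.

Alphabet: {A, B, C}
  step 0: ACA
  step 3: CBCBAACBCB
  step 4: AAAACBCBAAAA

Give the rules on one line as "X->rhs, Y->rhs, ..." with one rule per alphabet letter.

  step 3 ⇒ step 4: CBCBAACBCB ⇒ A·A·A·A·CB·CB·A·A·A·A
    A ↦ CB
    B ↦ A
    C ↦ A

A->CB, B->A, C->A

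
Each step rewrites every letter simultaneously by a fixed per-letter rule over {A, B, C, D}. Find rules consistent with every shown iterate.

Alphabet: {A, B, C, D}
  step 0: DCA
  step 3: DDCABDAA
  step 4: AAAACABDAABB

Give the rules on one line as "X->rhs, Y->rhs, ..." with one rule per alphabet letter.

A->B, B->D, C->CA, D->AA

  step 3 ⇒ step 4: DDCABDAA ⇒ AA·AA·CA·B·D·AA·B·B
    A ↦ B
    B ↦ D
    C ↦ CA
    D ↦ AA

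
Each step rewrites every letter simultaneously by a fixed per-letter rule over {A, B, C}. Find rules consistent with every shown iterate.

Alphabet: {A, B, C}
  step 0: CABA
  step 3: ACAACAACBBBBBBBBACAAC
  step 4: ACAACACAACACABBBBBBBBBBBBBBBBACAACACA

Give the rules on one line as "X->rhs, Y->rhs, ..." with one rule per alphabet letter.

  step 3 ⇒ step 4: ACAACAACBBBBBBBBACAAC ⇒ AC·A·AC·AC·A·AC·AC·A·BB·BB·BB·BB·BB·BB·BB·BB·AC·A·AC·AC·A
    A ↦ AC
    B ↦ BB
    C ↦ A

A->AC, B->BB, C->A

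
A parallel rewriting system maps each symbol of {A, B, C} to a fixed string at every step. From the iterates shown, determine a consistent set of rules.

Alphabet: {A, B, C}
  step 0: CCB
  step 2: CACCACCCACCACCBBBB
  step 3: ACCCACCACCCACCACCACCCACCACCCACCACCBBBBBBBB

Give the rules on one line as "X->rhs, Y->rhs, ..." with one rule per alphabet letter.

  step 2 ⇒ step 3: CACCACCCACCACCBBBB ⇒ ACC·C·ACC·ACC·C·ACC·ACC·ACC·C·ACC·ACC·C·ACC·ACC·BB·BB·BB·BB
    A ↦ C
    B ↦ BB
    C ↦ ACC

A->C, B->BB, C->ACC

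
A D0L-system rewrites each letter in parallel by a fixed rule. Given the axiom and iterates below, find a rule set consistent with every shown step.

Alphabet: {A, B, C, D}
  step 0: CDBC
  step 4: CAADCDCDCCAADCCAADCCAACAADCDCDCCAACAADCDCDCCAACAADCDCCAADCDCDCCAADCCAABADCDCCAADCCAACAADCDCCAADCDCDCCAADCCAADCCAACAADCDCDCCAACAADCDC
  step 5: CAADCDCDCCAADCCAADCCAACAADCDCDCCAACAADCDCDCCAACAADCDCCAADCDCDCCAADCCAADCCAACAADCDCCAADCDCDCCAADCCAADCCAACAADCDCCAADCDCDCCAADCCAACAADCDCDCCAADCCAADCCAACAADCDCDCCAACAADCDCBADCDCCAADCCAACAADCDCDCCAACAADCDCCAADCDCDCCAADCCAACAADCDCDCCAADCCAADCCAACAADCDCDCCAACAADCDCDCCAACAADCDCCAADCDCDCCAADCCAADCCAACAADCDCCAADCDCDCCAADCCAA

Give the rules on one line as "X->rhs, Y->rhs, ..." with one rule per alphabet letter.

  step 4 ⇒ step 5: CAADCDCDCCAADCCAADCCAACAADCDCDCCAACAADCDCDCCAACAADCDCCAADCDCDCCAADCCAABADCDCCAADCCAACAADCDCCAADCDCDCCAADCCAADCCAACAADCDCDCCAACAADCDC ⇒ CAA·DC·DC·DC·CAA·DC·CAA·DC·CAA·CAA·DC·DC·DC·CAA·CAA·DC·DC·DC·CAA·CAA·DC·DC·CAA·DC·DC·DC·CAA·DC·CAA·DC·CAA·CAA·DC·DC·CAA·DC·DC·DC·CAA·DC·CAA·DC·CAA·CAA·DC·DC·CAA·DC·DC·DC·CAA·DC·CAA·CAA·DC·DC·DC·CAA·DC·CAA·DC·CAA·CAA·DC·DC·DC·CAA·CAA·DC·DC·BA·DC·DC·CAA·DC·CAA·CAA·DC·DC·DC·CAA·CAA·DC·DC·CAA·DC·DC·DC·CAA·DC·CAA·CAA·DC·DC·DC·CAA·DC·CAA·DC·CAA·CAA·DC·DC·DC·CAA·CAA·DC·DC·DC·CAA·CAA·DC·DC·CAA·DC·DC·DC·CAA·DC·CAA·DC·CAA·CAA·DC·DC·CAA·DC·DC·DC·CAA·DC·CAA
    A ↦ DC
    B ↦ BA
    C ↦ CAA
    D ↦ DC

A->DC, B->BA, C->CAA, D->DC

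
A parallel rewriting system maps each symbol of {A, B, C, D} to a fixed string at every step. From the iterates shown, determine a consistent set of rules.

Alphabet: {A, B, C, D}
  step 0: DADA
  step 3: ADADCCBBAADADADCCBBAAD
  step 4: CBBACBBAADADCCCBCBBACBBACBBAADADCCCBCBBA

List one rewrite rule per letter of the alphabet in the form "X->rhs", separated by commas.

  step 3 ⇒ step 4: ADADCCBBAADADADCCBBAAD ⇒ CB·BA·CB·BA·AD·AD·C·C·CB·CB·BA·CB·BA·CB·BA·AD·AD·C·C·CB·CB·BA
    A ↦ CB
    B ↦ C
    C ↦ AD
    D ↦ BA

A->CB, B->C, C->AD, D->BA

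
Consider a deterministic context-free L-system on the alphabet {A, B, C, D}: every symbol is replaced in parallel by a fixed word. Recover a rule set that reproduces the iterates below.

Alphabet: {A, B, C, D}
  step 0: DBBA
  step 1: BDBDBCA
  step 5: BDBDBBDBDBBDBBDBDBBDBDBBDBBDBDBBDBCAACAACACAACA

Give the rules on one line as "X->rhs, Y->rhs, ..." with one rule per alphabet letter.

A->CA, B->DB, C->A, D->B

  step 0 ⇒ step 1: DBBA ⇒ B·DB·DB·CA
    A ↦ CA
    B ↦ DB
    D ↦ B
    C ↦ A  (constrained at step 1)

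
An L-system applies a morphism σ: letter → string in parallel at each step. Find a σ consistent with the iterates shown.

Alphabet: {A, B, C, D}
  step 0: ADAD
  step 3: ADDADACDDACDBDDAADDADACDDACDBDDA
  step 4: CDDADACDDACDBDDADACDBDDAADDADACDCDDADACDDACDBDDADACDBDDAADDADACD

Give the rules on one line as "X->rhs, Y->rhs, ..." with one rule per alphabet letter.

A->CD, B->AD, C->BD, D->DA

  step 3 ⇒ step 4: ADDADACDDACDBDDAADDADACDDACDBDDA ⇒ CD·DA·DA·CD·DA·CD·BD·DA·DA·CD·BD·DA·AD·DA·DA·CD·CD·DA·DA·CD·DA·CD·BD·DA·DA·CD·BD·DA·AD·DA·DA·CD
    A ↦ CD
    B ↦ AD
    C ↦ BD
    D ↦ DA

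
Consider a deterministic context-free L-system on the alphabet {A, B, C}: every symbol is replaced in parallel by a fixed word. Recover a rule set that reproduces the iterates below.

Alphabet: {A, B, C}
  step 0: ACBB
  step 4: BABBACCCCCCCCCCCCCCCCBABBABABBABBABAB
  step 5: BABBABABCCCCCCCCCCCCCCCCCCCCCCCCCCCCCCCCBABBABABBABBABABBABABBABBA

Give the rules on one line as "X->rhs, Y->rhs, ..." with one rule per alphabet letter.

A->B, B->BA, C->CC

  step 4 ⇒ step 5: BABBACCCCCCCCCCCCCCCCBABBABABBABBABAB ⇒ BA·B·BA·BA·B·CC·CC·CC·CC·CC·CC·CC·CC·CC·CC·CC·CC·CC·CC·CC·CC·BA·B·BA·BA·B·BA·B·BA·BA·B·BA·BA·B·BA·B·BA
    A ↦ B
    B ↦ BA
    C ↦ CC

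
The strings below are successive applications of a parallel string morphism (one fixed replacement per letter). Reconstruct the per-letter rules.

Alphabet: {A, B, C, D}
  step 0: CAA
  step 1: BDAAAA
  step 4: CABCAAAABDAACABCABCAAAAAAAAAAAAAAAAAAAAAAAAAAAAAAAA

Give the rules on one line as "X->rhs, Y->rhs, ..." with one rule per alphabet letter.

  step 0 ⇒ step 1: CAA ⇒ BD·AA·AA
    A ↦ AA
    C ↦ BD
    B ↦ CAB  (constrained at step 1)
    D ↦ C  (constrained at step 1)

A->AA, B->CAB, C->BD, D->C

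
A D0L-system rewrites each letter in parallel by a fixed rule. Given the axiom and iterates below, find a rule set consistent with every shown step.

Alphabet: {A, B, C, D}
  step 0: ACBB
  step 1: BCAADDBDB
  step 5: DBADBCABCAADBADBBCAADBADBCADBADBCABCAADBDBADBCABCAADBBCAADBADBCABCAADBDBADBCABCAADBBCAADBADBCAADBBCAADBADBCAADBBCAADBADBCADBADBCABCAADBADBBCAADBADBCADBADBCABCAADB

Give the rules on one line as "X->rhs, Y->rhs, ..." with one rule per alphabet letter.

  step 0 ⇒ step 1: ACBB ⇒ BCA·AD·DB·DB
    A ↦ BCA
    B ↦ DB
    C ↦ AD
    D ↦ A  (constrained at step 1)

A->BCA, B->DB, C->AD, D->A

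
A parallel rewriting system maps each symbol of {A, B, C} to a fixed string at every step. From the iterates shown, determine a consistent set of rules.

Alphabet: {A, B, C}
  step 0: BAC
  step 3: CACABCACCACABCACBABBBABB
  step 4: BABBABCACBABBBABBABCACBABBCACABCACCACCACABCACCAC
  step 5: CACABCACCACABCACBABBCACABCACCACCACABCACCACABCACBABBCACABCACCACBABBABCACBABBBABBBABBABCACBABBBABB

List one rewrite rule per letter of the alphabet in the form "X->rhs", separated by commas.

A->AB, B->CAC, C->B

  step 4 ⇒ step 5: BABBABCACBABBBABBABCACBABBCACABCACCACCACABCACCAC ⇒ CAC·AB·CAC·CAC·AB·CAC·B·AB·B·CAC·AB·CAC·CAC·CAC·AB·CAC·CAC·AB·CAC·B·AB·B·CAC·AB·CAC·CAC·B·AB·B·AB·CAC·B·AB·B·B·AB·B·B·AB·B·AB·CAC·B·AB·B·B·AB·B
    A ↦ AB
    B ↦ CAC
    C ↦ B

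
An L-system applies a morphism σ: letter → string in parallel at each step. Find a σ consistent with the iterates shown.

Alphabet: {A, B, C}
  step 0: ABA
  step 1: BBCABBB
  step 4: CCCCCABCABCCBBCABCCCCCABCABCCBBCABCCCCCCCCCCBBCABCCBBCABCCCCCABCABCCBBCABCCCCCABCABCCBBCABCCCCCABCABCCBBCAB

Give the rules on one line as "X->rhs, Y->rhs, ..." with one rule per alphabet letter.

A->BB, B->CAB, C->CC

  step 0 ⇒ step 1: ABA ⇒ BB·CAB·BB
    A ↦ BB
    B ↦ CAB
    C ↦ CC  (constrained at step 1)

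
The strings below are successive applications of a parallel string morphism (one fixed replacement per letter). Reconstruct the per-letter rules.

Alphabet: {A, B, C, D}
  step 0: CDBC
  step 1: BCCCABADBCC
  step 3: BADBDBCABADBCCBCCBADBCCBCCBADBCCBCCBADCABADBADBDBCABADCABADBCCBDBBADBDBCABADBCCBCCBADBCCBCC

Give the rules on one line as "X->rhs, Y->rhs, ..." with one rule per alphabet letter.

  step 0 ⇒ step 1: CDBC ⇒ BCC·CA·BAD·BCC
    B ↦ BAD
    C ↦ BCC
    D ↦ CA
    A ↦ BDB  (constrained at step 1)

A->BDB, B->BAD, C->BCC, D->CA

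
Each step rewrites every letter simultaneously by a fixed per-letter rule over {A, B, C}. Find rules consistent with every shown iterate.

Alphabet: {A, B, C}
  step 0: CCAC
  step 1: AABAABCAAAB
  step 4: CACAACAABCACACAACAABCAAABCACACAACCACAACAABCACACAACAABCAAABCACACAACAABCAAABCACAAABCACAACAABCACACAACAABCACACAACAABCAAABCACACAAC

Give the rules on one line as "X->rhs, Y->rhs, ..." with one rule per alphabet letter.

  step 0 ⇒ step 1: CCAC ⇒ AAB·AAB·CA·AAB
    A ↦ CA
    C ↦ AAB
    B ↦ AC  (constrained at step 1)

A->CA, B->AC, C->AAB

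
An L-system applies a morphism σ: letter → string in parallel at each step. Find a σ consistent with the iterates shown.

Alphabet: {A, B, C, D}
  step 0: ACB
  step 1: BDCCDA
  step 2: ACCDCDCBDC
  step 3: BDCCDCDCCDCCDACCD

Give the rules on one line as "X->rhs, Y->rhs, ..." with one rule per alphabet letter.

A->BDC, B->A, C->CD, D->C

  step 2 ⇒ step 3: ACCDCDCBDC ⇒ BDC·CD·CD·C·CD·C·CD·A·C·CD
    A ↦ BDC
    B ↦ A
    C ↦ CD
    D ↦ C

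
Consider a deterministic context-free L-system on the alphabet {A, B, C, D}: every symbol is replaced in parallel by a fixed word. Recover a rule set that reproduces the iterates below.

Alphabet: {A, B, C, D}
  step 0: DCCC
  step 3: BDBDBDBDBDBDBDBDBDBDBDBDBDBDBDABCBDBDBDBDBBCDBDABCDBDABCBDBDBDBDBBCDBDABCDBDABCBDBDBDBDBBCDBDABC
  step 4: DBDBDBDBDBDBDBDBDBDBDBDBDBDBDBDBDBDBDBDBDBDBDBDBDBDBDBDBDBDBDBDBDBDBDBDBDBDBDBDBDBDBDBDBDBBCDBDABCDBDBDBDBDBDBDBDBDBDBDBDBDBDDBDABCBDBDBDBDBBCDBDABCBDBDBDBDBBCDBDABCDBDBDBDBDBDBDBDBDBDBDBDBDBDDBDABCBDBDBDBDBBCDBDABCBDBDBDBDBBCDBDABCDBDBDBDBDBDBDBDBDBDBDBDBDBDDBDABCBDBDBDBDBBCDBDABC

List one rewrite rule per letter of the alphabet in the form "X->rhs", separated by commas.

A->BC, B->DBD, C->ABC, D->BDB

  step 3 ⇒ step 4: BDBDBDBDBDBDBDBDBDBDBDBDBDBDBDABCBDBDBDBDBBCDBDABCDBDABCBDBDBDBDBBCDBDABCDBDABCBDBDBDBDBBCDBDABC ⇒ DBD·BDB·DBD·BDB·DBD·BDB·DBD·BDB·DBD·BDB·DBD·BDB·DBD·BDB·DBD·BDB·DBD·BDB·DBD·BDB·DBD·BDB·DBD·BDB·DBD·BDB·DBD·BDB·DBD·BDB·BC·DBD·ABC·DBD·BDB·DBD·BDB·DBD·BDB·DBD·BDB·DBD·DBD·ABC·BDB·DBD·BDB·BC·DBD·ABC·BDB·DBD·BDB·BC·DBD·ABC·DBD·BDB·DBD·BDB·DBD·BDB·DBD·BDB·DBD·DBD·ABC·BDB·DBD·BDB·BC·DBD·ABC·BDB·DBD·BDB·BC·DBD·ABC·DBD·BDB·DBD·BDB·DBD·BDB·DBD·BDB·DBD·DBD·ABC·BDB·DBD·BDB·BC·DBD·ABC
    A ↦ BC
    B ↦ DBD
    C ↦ ABC
    D ↦ BDB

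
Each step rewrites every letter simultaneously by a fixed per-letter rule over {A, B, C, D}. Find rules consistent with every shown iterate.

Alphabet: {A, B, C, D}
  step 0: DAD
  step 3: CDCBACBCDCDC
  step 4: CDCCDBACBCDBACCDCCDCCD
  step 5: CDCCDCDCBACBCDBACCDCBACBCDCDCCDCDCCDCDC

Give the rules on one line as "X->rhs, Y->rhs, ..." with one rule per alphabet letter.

A->B, B->BAC, C->CD, D->C

  step 4 ⇒ step 5: CDCCDBACBCDBACCDCCDCCD ⇒ CD·C·CD·CD·C·BAC·B·CD·BAC·CD·C·BAC·B·CD·CD·C·CD·CD·C·CD·CD·C
    A ↦ B
    B ↦ BAC
    C ↦ CD
    D ↦ C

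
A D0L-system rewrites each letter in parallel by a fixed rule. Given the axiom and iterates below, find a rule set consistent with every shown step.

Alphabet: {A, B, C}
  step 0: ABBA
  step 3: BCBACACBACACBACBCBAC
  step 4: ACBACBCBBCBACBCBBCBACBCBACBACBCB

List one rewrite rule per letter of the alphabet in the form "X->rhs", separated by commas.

A->BC, B->AC, C->B

  step 3 ⇒ step 4: BCBACACBACACBACBCBAC ⇒ AC·B·AC·BC·B·BC·B·AC·BC·B·BC·B·AC·BC·B·AC·B·AC·BC·B
    A ↦ BC
    B ↦ AC
    C ↦ B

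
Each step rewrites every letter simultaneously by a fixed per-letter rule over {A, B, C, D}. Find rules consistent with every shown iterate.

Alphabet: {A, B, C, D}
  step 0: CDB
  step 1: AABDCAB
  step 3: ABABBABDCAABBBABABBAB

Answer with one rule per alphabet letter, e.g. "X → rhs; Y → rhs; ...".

A->B, B->AB, C->AAB, D->DC

  step 0 ⇒ step 1: CDB ⇒ AAB·DC·AB
    B ↦ AB
    C ↦ AAB
    D ↦ DC
    A ↦ B  (constrained at step 1)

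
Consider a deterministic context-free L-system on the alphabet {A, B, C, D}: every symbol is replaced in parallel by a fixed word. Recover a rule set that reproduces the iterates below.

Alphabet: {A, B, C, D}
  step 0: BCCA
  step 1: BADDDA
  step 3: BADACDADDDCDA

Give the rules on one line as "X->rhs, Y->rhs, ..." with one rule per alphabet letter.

A->DA, B->BA, C->D, D->C

  step 0 ⇒ step 1: BCCA ⇒ BA·D·D·DA
    A ↦ DA
    B ↦ BA
    C ↦ D
    D ↦ C  (constrained at step 1)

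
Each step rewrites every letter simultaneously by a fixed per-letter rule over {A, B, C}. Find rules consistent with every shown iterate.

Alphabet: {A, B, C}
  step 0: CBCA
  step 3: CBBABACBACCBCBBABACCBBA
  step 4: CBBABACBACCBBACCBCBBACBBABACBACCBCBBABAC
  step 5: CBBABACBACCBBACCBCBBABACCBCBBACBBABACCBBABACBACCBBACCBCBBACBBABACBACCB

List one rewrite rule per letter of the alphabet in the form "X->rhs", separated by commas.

A->C, B->BA, C->CB

  step 4 ⇒ step 5: CBBABACBACCBBACCBCBBACBBABACBACCBCBBABAC ⇒ CB·BA·BA·C·BA·C·CB·BA·C·CB·CB·BA·BA·C·CB·CB·BA·CB·BA·BA·C·CB·BA·BA·C·BA·C·CB·BA·C·CB·CB·BA·CB·BA·BA·C·BA·C·CB
    A ↦ C
    B ↦ BA
    C ↦ CB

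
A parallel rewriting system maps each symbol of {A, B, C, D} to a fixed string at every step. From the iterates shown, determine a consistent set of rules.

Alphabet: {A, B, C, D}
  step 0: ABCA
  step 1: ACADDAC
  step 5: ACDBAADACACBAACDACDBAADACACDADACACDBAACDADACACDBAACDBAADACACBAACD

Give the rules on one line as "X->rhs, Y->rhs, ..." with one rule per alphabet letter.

A->AC, B->AD, C->D, D->BA

  step 0 ⇒ step 1: ABCA ⇒ AC·AD·D·AC
    A ↦ AC
    B ↦ AD
    C ↦ D
    D ↦ BA  (constrained at step 1)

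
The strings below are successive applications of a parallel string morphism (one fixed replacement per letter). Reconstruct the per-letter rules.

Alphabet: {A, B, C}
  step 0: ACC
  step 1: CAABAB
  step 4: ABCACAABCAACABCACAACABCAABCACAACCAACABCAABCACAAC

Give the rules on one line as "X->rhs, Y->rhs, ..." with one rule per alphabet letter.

  step 0 ⇒ step 1: ACC ⇒ CA·AB·AB
    A ↦ CA
    C ↦ AB
    B ↦ AC  (constrained at step 1)

A->CA, B->AC, C->AB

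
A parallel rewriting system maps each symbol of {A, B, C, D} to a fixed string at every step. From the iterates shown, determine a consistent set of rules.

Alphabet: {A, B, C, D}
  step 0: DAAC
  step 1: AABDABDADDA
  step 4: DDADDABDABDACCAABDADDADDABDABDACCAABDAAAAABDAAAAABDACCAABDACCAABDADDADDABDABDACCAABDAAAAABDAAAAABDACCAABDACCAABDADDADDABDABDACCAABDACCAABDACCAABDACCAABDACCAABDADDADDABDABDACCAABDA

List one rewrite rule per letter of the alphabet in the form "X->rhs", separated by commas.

A->BDA, B->CC, C->DDA, D->AA

  step 0 ⇒ step 1: DAAC ⇒ AA·BDA·BDA·DDA
    A ↦ BDA
    C ↦ DDA
    D ↦ AA
    B ↦ CC  (constrained at step 1)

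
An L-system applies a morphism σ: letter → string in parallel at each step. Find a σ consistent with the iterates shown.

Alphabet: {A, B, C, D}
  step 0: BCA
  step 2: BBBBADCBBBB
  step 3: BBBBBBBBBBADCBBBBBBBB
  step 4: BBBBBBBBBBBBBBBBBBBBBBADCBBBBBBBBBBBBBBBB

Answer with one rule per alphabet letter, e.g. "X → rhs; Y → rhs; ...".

A->BB, B->BB, C->DC, D->A

  step 3 ⇒ step 4: BBBBBBBBBBADCBBBBBBBB ⇒ BB·BB·BB·BB·BB·BB·BB·BB·BB·BB·BB·A·DC·BB·BB·BB·BB·BB·BB·BB·BB
    A ↦ BB
    B ↦ BB
    C ↦ DC
    D ↦ A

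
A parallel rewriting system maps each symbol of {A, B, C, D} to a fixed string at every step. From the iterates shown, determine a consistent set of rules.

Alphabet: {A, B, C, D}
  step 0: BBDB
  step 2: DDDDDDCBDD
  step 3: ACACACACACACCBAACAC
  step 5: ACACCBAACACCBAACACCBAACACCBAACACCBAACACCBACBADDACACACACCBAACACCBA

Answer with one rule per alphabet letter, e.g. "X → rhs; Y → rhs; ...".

A->DD, B->A, C->CB, D->AC

  step 2 ⇒ step 3: DDDDDDCBDD ⇒ AC·AC·AC·AC·AC·AC·CB·A·AC·AC
    B ↦ A
    C ↦ CB
    D ↦ AC
    A ↦ DD  (constrained at step 3)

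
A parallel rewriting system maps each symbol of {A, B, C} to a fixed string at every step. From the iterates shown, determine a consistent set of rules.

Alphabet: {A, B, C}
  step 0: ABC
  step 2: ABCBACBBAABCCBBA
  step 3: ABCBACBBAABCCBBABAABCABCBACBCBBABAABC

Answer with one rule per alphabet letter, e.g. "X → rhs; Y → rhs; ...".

A->ABC, B->BA, C->CB

  step 2 ⇒ step 3: ABCBACBBAABCCBBA ⇒ ABC·BA·CB·BA·ABC·CB·BA·BA·ABC·ABC·BA·CB·CB·BA·BA·ABC
    A ↦ ABC
    B ↦ BA
    C ↦ CB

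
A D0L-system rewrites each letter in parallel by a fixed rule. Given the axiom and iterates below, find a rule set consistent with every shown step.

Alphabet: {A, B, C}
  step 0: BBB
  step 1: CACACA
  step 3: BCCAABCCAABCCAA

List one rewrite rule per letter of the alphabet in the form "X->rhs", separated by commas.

  step 0 ⇒ step 1: BBB ⇒ CA·CA·CA
    B ↦ CA
    A ↦ BC  (constrained at step 1)
    C ↦ A  (constrained at step 1)

A->BC, B->CA, C->A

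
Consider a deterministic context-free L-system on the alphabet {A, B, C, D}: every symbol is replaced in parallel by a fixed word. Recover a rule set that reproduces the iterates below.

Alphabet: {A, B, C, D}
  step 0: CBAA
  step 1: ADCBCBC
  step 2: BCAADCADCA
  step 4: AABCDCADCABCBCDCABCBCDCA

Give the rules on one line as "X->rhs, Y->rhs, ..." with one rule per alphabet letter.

  step 1 ⇒ step 2: ADCBCBC ⇒ BC·A·A·DC·A·DC·A
    A ↦ BC
    B ↦ DC
    C ↦ A
    D ↦ A

A->BC, B->DC, C->A, D->A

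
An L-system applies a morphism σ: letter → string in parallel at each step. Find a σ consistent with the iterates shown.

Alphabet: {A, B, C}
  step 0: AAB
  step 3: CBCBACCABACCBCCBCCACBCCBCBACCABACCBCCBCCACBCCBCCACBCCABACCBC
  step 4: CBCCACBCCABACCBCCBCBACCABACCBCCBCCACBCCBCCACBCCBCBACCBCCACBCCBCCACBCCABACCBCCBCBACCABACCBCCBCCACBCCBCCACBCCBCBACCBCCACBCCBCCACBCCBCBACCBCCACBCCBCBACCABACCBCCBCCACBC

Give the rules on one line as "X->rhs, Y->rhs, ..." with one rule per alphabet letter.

  step 3 ⇒ step 4: CBCBACCABACCBCCBCCACBCCBCBACCABACCBCCBCCACBCCBCCACBCCABACCBC ⇒ CBC·CA·CBC·CA·BAC·CBC·CBC·BAC·CA·BAC·CBC·CBC·CA·CBC·CBC·CA·CBC·CBC·BAC·CBC·CA·CBC·CBC·CA·CBC·CA·BAC·CBC·CBC·BAC·CA·BAC·CBC·CBC·CA·CBC·CBC·CA·CBC·CBC·BAC·CBC·CA·CBC·CBC·CA·CBC·CBC·BAC·CBC·CA·CBC·CBC·BAC·CA·BAC·CBC·CBC·CA·CBC
    A ↦ BAC
    B ↦ CA
    C ↦ CBC

A->BAC, B->CA, C->CBC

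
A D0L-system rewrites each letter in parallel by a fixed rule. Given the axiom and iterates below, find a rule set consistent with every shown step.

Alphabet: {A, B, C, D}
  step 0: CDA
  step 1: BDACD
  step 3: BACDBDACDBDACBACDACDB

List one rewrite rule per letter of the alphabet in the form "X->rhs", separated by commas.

A->D, B->BAC, C->B, D->DAC

  step 0 ⇒ step 1: CDA ⇒ B·DAC·D
    A ↦ D
    C ↦ B
    D ↦ DAC
    B ↦ BAC  (constrained at step 1)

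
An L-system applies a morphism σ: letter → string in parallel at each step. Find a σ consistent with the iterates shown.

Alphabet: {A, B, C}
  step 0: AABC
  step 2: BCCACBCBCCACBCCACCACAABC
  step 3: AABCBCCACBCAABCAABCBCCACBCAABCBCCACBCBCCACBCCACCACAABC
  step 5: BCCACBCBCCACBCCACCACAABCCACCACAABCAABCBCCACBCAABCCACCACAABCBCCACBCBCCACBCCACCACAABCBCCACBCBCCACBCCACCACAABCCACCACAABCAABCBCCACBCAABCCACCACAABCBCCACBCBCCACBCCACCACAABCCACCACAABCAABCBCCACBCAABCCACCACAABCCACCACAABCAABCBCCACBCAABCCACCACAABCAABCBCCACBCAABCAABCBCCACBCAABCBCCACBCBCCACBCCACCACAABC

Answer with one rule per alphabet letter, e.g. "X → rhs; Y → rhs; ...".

A->CAC, B->AA, C->BC

  step 2 ⇒ step 3: BCCACBCBCCACBCCACCACAABC ⇒ AA·BC·BC·CAC·BC·AA·BC·AA·BC·BC·CAC·BC·AA·BC·BC·CAC·BC·BC·CAC·BC·CAC·CAC·AA·BC
    A ↦ CAC
    B ↦ AA
    C ↦ BC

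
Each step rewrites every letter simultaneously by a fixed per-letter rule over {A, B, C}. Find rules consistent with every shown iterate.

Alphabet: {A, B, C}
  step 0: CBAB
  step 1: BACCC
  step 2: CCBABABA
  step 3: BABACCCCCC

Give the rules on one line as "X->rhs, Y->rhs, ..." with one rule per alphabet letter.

  step 2 ⇒ step 3: CCBABABA ⇒ BA·BA·C·C·C·C·C·C
    A ↦ C
    B ↦ C
    C ↦ BA

A->C, B->C, C->BA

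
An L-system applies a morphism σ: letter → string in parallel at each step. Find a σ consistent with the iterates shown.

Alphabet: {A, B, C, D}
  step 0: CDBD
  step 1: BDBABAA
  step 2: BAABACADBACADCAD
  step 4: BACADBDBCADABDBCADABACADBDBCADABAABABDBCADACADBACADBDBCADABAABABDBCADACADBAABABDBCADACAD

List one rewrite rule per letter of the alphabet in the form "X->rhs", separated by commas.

A->CAD, B->BA, C->BDB, D->A

  step 1 ⇒ step 2: BDBABAA ⇒ BA·A·BA·CAD·BA·CAD·CAD
    A ↦ CAD
    B ↦ BA
    D ↦ A
  step 0 ⇒ step 1: CDBD ⇒ BDB·A·BA·A
    C ↦ BDB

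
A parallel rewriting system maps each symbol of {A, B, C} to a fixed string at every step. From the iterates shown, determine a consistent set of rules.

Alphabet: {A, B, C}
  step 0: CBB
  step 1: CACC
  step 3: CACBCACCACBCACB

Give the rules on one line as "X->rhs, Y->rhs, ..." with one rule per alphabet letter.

A->CB, B->C, C->CA

  step 0 ⇒ step 1: CBB ⇒ CA·C·C
    B ↦ C
    C ↦ CA
    A ↦ CB  (constrained at step 1)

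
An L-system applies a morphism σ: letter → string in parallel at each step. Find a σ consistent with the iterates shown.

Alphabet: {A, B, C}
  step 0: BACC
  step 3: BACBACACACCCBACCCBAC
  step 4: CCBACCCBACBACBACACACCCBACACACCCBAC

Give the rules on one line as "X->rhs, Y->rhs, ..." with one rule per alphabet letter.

A->B, B->CC, C->AC

  step 3 ⇒ step 4: BACBACACACCCBACCCBAC ⇒ CC·B·AC·CC·B·AC·B·AC·B·AC·AC·AC·CC·B·AC·AC·AC·CC·B·AC
    A ↦ B
    B ↦ CC
    C ↦ AC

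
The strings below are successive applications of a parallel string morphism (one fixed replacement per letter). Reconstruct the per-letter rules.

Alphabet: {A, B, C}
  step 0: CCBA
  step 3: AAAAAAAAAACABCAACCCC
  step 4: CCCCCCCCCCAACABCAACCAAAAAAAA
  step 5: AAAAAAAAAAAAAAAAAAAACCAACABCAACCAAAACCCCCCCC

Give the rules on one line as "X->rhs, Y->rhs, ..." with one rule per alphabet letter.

A->C, B->ABC, C->AA

  step 4 ⇒ step 5: CCCCCCCCCCAACABCAACCAAAAAAAA ⇒ AA·AA·AA·AA·AA·AA·AA·AA·AA·AA·C·C·AA·C·ABC·AA·C·C·AA·AA·C·C·C·C·C·C·C·C
    A ↦ C
    B ↦ ABC
    C ↦ AA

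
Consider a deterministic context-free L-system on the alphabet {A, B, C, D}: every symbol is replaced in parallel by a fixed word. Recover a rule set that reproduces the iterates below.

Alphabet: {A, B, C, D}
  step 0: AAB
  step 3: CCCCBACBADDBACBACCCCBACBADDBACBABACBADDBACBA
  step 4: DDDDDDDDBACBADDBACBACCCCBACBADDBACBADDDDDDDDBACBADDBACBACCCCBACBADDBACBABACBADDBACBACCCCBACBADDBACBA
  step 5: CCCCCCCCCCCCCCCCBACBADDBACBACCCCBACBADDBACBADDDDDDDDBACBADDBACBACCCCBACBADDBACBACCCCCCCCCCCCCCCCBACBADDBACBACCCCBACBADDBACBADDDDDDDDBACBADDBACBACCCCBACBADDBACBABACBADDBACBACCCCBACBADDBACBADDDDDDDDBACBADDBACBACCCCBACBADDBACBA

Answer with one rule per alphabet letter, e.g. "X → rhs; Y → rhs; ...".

A->CBA, B->BA, C->DD, D->CC

  step 4 ⇒ step 5: DDDDDDDDBACBADDBACBACCCCBACBADDBACBADDDDDDDDBACBADDBACBACCCCBACBADDBACBABACBADDBACBACCCCBACBADDBACBA ⇒ CC·CC·CC·CC·CC·CC·CC·CC·BA·CBA·DD·BA·CBA·CC·CC·BA·CBA·DD·BA·CBA·DD·DD·DD·DD·BA·CBA·DD·BA·CBA·CC·CC·BA·CBA·DD·BA·CBA·CC·CC·CC·CC·CC·CC·CC·CC·BA·CBA·DD·BA·CBA·CC·CC·BA·CBA·DD·BA·CBA·DD·DD·DD·DD·BA·CBA·DD·BA·CBA·CC·CC·BA·CBA·DD·BA·CBA·BA·CBA·DD·BA·CBA·CC·CC·BA·CBA·DD·BA·CBA·DD·DD·DD·DD·BA·CBA·DD·BA·CBA·CC·CC·BA·CBA·DD·BA·CBA
    A ↦ CBA
    B ↦ BA
    C ↦ DD
    D ↦ CC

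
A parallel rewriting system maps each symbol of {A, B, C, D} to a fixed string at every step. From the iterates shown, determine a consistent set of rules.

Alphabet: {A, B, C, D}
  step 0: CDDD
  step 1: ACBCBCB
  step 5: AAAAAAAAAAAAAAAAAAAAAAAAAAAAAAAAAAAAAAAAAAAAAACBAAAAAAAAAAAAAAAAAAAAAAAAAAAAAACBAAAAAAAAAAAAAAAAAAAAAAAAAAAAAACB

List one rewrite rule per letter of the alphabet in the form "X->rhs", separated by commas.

A->AA, B->AAD, C->A, D->CB

  step 0 ⇒ step 1: CDDD ⇒ A·CB·CB·CB
    C ↦ A
    D ↦ CB
    A ↦ AA  (constrained at step 1)
    B ↦ AAD  (constrained at step 1)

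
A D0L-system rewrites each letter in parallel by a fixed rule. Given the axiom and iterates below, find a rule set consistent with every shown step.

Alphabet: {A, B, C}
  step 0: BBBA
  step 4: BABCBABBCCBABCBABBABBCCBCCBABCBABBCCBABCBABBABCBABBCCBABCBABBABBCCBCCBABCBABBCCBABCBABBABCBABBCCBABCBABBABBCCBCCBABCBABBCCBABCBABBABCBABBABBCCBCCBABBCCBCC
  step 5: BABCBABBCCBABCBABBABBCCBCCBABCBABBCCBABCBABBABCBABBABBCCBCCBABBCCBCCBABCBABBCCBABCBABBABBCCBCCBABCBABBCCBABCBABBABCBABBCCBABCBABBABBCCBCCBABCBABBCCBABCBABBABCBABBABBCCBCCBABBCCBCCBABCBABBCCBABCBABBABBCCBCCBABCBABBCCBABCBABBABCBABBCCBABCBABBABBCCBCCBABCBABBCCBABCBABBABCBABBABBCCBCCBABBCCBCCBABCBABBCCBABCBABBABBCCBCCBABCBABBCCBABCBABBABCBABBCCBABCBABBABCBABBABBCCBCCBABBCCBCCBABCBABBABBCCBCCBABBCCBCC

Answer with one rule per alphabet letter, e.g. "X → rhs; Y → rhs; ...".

A->C, B->BAB, C->BCC

  step 4 ⇒ step 5: BABCBABBCCBABCBABBABBCCBCCBABCBABBCCBABCBABBABCBABBCCBABCBABBABBCCBCCBABCBABBCCBABCBABBABCBABBCCBABCBABBABBCCBCCBABCBABBCCBABCBABBABCBABBABBCCBCCBABBCCBCC ⇒ BAB·C·BAB·BCC·BAB·C·BAB·BAB·BCC·BCC·BAB·C·BAB·BCC·BAB·C·BAB·BAB·C·BAB·BAB·BCC·BCC·BAB·BCC·BCC·BAB·C·BAB·BCC·BAB·C·BAB·BAB·BCC·BCC·BAB·C·BAB·BCC·BAB·C·BAB·BAB·C·BAB·BCC·BAB·C·BAB·BAB·BCC·BCC·BAB·C·BAB·BCC·BAB·C·BAB·BAB·C·BAB·BAB·BCC·BCC·BAB·BCC·BCC·BAB·C·BAB·BCC·BAB·C·BAB·BAB·BCC·BCC·BAB·C·BAB·BCC·BAB·C·BAB·BAB·C·BAB·BCC·BAB·C·BAB·BAB·BCC·BCC·BAB·C·BAB·BCC·BAB·C·BAB·BAB·C·BAB·BAB·BCC·BCC·BAB·BCC·BCC·BAB·C·BAB·BCC·BAB·C·BAB·BAB·BCC·BCC·BAB·C·BAB·BCC·BAB·C·BAB·BAB·C·BAB·BCC·BAB·C·BAB·BAB·C·BAB·BAB·BCC·BCC·BAB·BCC·BCC·BAB·C·BAB·BAB·BCC·BCC·BAB·BCC·BCC
    A ↦ C
    B ↦ BAB
    C ↦ BCC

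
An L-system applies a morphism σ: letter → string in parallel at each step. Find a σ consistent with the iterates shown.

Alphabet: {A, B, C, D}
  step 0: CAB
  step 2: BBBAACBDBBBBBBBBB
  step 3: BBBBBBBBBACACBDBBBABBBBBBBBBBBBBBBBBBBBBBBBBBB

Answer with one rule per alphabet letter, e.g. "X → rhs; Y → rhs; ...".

  step 2 ⇒ step 3: BBBAACBDBBBBBBBBB ⇒ BBB·BBB·BBB·AC·AC·BD·BBB·A·BBB·BBB·BBB·BBB·BBB·BBB·BBB·BBB·BBB
    A ↦ AC
    B ↦ BBB
    C ↦ BD
    D ↦ A

A->AC, B->BBB, C->BD, D->A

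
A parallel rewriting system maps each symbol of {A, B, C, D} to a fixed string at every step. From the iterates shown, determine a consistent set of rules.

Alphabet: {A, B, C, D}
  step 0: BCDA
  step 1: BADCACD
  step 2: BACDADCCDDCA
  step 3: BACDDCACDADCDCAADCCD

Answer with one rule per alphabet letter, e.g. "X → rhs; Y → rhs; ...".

A->CD, B->BA, C->DC, D->A

  step 2 ⇒ step 3: BACDADCCDDCA ⇒ BA·CD·DC·A·CD·A·DC·DC·A·A·DC·CD
    A ↦ CD
    B ↦ BA
    C ↦ DC
    D ↦ A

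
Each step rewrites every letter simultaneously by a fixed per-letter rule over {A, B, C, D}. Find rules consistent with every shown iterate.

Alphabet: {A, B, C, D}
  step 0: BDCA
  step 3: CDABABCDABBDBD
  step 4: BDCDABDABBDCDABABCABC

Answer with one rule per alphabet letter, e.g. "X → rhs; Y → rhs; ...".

A->D, B->AB, C->BD, D->C

  step 3 ⇒ step 4: CDABABCDABBDBD ⇒ BD·C·D·AB·D·AB·BD·C·D·AB·AB·C·AB·C
    A ↦ D
    B ↦ AB
    C ↦ BD
    D ↦ C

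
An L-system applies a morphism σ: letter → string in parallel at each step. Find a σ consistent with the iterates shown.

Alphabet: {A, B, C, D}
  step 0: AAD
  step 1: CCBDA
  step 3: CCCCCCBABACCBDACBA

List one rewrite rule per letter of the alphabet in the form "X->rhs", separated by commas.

A->C, B->CC, C->BA, D->BDA

  step 0 ⇒ step 1: AAD ⇒ C·C·BDA
    A ↦ C
    D ↦ BDA
    B ↦ CC  (constrained at step 1)
    C ↦ BA  (constrained at step 1)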